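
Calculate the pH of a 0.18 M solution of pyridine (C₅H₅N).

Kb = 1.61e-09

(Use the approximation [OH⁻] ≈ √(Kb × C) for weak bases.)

[OH⁻] = √(Kb × C) = √(1.61e-09 × 0.18) = 1.7024e-05. pOH = 4.77, pH = 14 - pOH

pH = 9.23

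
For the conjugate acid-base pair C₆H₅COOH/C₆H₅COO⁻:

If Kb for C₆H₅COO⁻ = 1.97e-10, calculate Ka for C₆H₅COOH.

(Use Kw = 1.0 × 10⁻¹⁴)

For a conjugate pair Ka × Kb = Kw, so Ka = Kw/Kb = 1.0 × 10⁻¹⁴ / 1.97e-10 = 5.08e-05.

K_a = 5.08e-05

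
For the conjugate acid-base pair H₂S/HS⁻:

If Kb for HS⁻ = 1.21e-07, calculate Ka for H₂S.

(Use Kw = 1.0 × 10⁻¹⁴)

For a conjugate pair Ka × Kb = Kw, so Ka = Kw/Kb = 1.0 × 10⁻¹⁴ / 1.21e-07 = 8.26e-08.

K_a = 8.26e-08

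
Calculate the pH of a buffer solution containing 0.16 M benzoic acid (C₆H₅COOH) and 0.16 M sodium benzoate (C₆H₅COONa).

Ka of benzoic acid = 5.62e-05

pKa = -log(5.62e-05) = 4.25. pH = pKa + log([A⁻]/[HA]) = 4.25 + log(0.16/0.16)

pH = 4.25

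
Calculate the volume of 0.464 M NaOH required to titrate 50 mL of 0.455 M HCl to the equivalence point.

At equivalence: moles acid = moles base. moles HCl = 0.455 × 50/1000 = 0.02275 mol. V_base = moles / 0.464 × 1000 = 49.0 mL.

V_{base} = 49.0 mL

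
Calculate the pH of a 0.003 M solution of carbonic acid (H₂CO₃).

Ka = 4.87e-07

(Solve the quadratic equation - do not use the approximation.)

x² + Ka×x - Ka×C = 0. Using quadratic formula: [H⁺] = 3.7980e-05

pH = 4.42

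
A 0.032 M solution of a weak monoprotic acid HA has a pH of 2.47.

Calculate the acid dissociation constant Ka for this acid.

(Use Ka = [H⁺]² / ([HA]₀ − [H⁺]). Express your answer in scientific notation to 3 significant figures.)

[H⁺] = 10^(−pH) = 10^(−2.47) = 3.388e-03 M. For HA ⇌ H⁺ + A⁻, Ka = [H⁺][A⁻]/[HA] = [H⁺]² / ([HA]₀ − [H⁺]) = (3.388e-03)² / (0.032 − 3.388e-03) = 4.01e-04.

K_a = 4.01e-04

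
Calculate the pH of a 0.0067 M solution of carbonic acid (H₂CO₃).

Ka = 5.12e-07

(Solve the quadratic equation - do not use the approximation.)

x² + Ka×x - Ka×C = 0. Using quadratic formula: [H⁺] = 5.8314e-05

pH = 4.23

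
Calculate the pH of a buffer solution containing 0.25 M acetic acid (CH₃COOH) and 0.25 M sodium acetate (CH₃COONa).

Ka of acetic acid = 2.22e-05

pKa = -log(2.22e-05) = 4.65. pH = pKa + log([A⁻]/[HA]) = 4.65 + log(0.25/0.25)

pH = 4.65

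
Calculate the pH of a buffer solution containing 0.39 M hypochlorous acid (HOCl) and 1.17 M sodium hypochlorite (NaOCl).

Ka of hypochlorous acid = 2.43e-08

pKa = -log(2.43e-08) = 7.61. pH = pKa + log([A⁻]/[HA]) = 7.61 + log(1.17/0.39)

pH = 8.09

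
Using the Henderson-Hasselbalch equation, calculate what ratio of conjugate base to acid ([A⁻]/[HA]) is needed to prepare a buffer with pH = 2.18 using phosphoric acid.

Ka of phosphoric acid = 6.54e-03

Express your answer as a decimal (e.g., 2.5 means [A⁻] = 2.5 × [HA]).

pKa = -log(6.54e-03) = 2.1844. pH = pKa + log([A⁻]/[HA]), so log([A⁻]/[HA]) = pH − pKa = 2.18 − 2.1844 = -0.0044. [A⁻]/[HA] = 10^(-0.0044) = 0.990

[A⁻]/[HA] = 0.990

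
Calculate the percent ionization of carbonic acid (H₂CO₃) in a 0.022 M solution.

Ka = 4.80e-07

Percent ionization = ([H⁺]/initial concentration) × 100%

Using Ka equilibrium: x² + Ka×x - Ka×C = 0. Solving: [H⁺] = 1.0252e-04. Percent = (1.0252e-04/0.022) × 100

Percent ionization = 0.466%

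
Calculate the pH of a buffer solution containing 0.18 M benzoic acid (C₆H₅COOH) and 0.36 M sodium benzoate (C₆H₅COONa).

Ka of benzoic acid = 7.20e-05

pKa = -log(7.20e-05) = 4.14. pH = pKa + log([A⁻]/[HA]) = 4.14 + log(0.36/0.18)

pH = 4.44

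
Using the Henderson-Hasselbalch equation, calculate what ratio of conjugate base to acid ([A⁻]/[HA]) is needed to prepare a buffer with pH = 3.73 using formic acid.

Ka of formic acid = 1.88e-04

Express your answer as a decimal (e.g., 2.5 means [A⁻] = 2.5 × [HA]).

pKa = -log(1.88e-04) = 3.7258. pH = pKa + log([A⁻]/[HA]), so log([A⁻]/[HA]) = pH − pKa = 3.73 − 3.7258 = 0.0042. [A⁻]/[HA] = 10^(0.0042) = 1.01

[A⁻]/[HA] = 1.01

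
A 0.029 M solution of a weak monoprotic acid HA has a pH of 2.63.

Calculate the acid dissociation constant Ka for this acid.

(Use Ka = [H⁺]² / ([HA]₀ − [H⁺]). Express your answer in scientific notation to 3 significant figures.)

[H⁺] = 10^(−pH) = 10^(−2.63) = 2.344e-03 M. For HA ⇌ H⁺ + A⁻, Ka = [H⁺][A⁻]/[HA] = [H⁺]² / ([HA]₀ − [H⁺]) = (2.344e-03)² / (0.029 − 2.344e-03) = 2.06e-04.

K_a = 2.06e-04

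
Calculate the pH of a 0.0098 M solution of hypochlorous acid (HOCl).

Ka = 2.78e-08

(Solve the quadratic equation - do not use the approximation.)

x² + Ka×x - Ka×C = 0. Using quadratic formula: [H⁺] = 1.6492e-05

pH = 4.78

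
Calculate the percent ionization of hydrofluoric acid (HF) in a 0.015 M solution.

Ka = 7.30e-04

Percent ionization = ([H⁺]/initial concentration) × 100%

Using Ka equilibrium: x² + Ka×x - Ka×C = 0. Solving: [H⁺] = 2.9641e-03. Percent = (2.9641e-03/0.015) × 100

Percent ionization = 19.8%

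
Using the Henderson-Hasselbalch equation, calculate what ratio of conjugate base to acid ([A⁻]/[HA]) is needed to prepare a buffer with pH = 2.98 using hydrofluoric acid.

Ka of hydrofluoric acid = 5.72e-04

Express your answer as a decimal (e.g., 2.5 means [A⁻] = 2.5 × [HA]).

pKa = -log(5.72e-04) = 3.2426. pH = pKa + log([A⁻]/[HA]), so log([A⁻]/[HA]) = pH − pKa = 2.98 − 3.2426 = -0.2626. [A⁻]/[HA] = 10^(-0.2626) = 0.546

[A⁻]/[HA] = 0.546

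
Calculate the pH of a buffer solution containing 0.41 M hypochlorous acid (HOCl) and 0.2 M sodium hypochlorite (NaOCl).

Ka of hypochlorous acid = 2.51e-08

pKa = -log(2.51e-08) = 7.60. pH = pKa + log([A⁻]/[HA]) = 7.60 + log(0.2/0.41)

pH = 7.29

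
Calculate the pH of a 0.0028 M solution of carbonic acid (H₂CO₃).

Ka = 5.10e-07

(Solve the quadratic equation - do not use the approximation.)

x² + Ka×x - Ka×C = 0. Using quadratic formula: [H⁺] = 3.7535e-05

pH = 4.43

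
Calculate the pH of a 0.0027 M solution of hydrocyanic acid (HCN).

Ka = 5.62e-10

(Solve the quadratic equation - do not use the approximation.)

x² + Ka×x - Ka×C = 0. Using quadratic formula: [H⁺] = 1.2315e-06

pH = 5.91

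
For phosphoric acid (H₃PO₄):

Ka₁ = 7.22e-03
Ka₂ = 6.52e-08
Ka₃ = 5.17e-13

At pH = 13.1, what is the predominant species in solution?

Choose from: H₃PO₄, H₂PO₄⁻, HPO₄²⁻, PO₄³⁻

pKa₁ = 2.14, pKa₂ = 7.19, pKa₃ = 12.29. For a polyprotic acid the predominant species crosses at each pKa: below pKa_n the protonated form dominates, above it the deprotonated form does. At pH = 13.1, the predominant species is PO₄³⁻.

PO₄³⁻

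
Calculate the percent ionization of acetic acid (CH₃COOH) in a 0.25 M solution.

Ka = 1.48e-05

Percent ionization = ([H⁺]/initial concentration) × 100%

Using Ka equilibrium: x² + Ka×x - Ka×C = 0. Solving: [H⁺] = 1.9162e-03. Percent = (1.9162e-03/0.25) × 100

Percent ionization = 0.766%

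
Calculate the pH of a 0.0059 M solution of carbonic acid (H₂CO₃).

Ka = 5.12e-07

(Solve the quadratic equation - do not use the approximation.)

x² + Ka×x - Ka×C = 0. Using quadratic formula: [H⁺] = 5.4706e-05

pH = 4.26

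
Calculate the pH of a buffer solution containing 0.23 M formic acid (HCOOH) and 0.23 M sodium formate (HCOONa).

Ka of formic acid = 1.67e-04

pKa = -log(1.67e-04) = 3.78. pH = pKa + log([A⁻]/[HA]) = 3.78 + log(0.23/0.23)

pH = 3.78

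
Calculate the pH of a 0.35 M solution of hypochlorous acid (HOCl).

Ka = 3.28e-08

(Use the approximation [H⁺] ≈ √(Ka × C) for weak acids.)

[H⁺] = √(Ka × C) = √(3.28e-08 × 0.35) = 1.0714e-04. pH = -log(1.0714e-04)

pH = 3.97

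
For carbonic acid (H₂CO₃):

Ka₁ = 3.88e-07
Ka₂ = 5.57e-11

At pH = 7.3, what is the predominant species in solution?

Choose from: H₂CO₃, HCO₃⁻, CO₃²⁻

pKa₁ = 6.41, pKa₂ = 10.25. For a polyprotic acid the predominant species crosses at each pKa: below pKa_n the protonated form dominates, above it the deprotonated form does. At pH = 7.3, the predominant species is HCO₃⁻.

HCO₃⁻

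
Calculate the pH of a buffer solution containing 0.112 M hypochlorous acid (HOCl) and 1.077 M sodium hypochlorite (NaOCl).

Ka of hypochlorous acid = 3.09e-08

pKa = -log(3.09e-08) = 7.51. pH = pKa + log([A⁻]/[HA]) = 7.51 + log(1.077/0.112)

pH = 8.49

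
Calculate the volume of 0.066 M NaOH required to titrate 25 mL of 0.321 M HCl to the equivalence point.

At equivalence: moles acid = moles base. moles HCl = 0.321 × 25/1000 = 0.008025 mol. V_base = moles / 0.066 × 1000 = 121.6 mL.

V_{base} = 121.6 mL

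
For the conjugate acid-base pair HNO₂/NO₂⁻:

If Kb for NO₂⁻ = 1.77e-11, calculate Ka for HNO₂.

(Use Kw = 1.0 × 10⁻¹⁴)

For a conjugate pair Ka × Kb = Kw, so Ka = Kw/Kb = 1.0 × 10⁻¹⁴ / 1.77e-11 = 5.65e-04.

K_a = 5.65e-04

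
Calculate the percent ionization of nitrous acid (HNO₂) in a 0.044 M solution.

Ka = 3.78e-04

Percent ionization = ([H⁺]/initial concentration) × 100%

Using Ka equilibrium: x² + Ka×x - Ka×C = 0. Solving: [H⁺] = 3.8936e-03. Percent = (3.8936e-03/0.044) × 100

Percent ionization = 8.85%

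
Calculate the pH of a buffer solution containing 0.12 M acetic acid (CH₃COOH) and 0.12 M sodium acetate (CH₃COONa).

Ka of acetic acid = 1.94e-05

pKa = -log(1.94e-05) = 4.71. pH = pKa + log([A⁻]/[HA]) = 4.71 + log(0.12/0.12)

pH = 4.71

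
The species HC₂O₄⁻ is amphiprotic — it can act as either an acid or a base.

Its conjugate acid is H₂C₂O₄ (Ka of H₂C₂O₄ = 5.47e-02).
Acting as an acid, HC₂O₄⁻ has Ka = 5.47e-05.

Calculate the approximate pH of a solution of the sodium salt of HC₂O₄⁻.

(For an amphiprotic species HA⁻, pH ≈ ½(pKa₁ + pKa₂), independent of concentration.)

pKa₁ = -log(5.47e-02) = 1.26; pKa₂ = -log(5.47e-05) = 4.26. For an amphiprotic species, pH ≈ ½(pKa₁ + pKa₂) = ½(1.26 + 4.26) = 2.76.

pH = 2.76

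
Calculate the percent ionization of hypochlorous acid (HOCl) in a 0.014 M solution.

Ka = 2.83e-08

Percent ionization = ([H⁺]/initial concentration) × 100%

Using Ka equilibrium: x² + Ka×x - Ka×C = 0. Solving: [H⁺] = 1.9891e-05. Percent = (1.9891e-05/0.014) × 100

Percent ionization = 0.142%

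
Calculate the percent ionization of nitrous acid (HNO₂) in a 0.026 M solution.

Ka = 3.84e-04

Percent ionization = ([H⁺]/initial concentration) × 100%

Using Ka equilibrium: x² + Ka×x - Ka×C = 0. Solving: [H⁺] = 2.9736e-03. Percent = (2.9736e-03/0.026) × 100

Percent ionization = 11.4%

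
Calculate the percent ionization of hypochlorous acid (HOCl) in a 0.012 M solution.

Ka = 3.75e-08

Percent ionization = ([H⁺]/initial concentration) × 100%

Using Ka equilibrium: x² + Ka×x - Ka×C = 0. Solving: [H⁺] = 2.1194e-05. Percent = (2.1194e-05/0.012) × 100

Percent ionization = 0.177%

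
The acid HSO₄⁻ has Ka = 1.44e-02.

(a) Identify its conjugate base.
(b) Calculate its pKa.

(a) The conjugate base is formed by removing one H⁺ from HSO₄⁻, giving SO₄²⁻. (b) pKa = -log(Ka) = -log(1.44e-02) = 1.84.

Conjugate base: SO₄²⁻; pK_a = 1.84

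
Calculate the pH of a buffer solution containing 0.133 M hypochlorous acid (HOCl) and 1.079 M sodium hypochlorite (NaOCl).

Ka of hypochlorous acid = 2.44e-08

pKa = -log(2.44e-08) = 7.61. pH = pKa + log([A⁻]/[HA]) = 7.61 + log(1.079/0.133)

pH = 8.52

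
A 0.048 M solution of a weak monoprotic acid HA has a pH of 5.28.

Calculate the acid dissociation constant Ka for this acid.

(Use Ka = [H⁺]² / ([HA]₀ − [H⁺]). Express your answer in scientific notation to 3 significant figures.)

[H⁺] = 10^(−pH) = 10^(−5.28) = 5.248e-06 M. For HA ⇌ H⁺ + A⁻, Ka = [H⁺][A⁻]/[HA] = [H⁺]² / ([HA]₀ − [H⁺]) = (5.248e-06)² / (0.048 − 5.248e-06) = 5.74e-10.

K_a = 5.74e-10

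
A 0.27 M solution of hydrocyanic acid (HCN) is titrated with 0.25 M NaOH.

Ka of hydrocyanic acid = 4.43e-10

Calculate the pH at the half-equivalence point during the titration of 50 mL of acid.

At half-equivalence [HA] = [A⁻], so Henderson-Hasselbalch gives pH = pKa = -log(4.43e-10) = 9.35.

pH = pKa = 9.35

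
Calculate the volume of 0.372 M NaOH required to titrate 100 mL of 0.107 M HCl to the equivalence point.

At equivalence: moles acid = moles base. moles HCl = 0.107 × 100/1000 = 0.0107 mol. V_base = moles / 0.372 × 1000 = 28.8 mL.

V_{base} = 28.8 mL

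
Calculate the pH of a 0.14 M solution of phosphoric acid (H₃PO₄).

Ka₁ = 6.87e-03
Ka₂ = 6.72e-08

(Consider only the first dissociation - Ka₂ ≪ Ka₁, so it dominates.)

First dissociation dominates. From Ka₁ = [H⁺][HA⁻]/[H₂A], x² + Ka₁·x − Ka₁·C = 0 with C = 0.14 M and Ka₁ = 6.87e-03. Solving: [H⁺] = (−Ka₁ + √(Ka₁² + 4·Ka₁·C)) / 2 = 2.7768e-02 M. pH = -log(2.7768e-02) = 1.56.

pH = 1.56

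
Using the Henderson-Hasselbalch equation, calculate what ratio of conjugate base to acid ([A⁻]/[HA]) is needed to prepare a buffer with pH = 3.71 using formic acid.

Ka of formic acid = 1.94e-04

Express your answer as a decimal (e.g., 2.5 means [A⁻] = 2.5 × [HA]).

pKa = -log(1.94e-04) = 3.7122. pH = pKa + log([A⁻]/[HA]), so log([A⁻]/[HA]) = pH − pKa = 3.71 − 3.7122 = -0.0022. [A⁻]/[HA] = 10^(-0.0022) = 0.995

[A⁻]/[HA] = 0.995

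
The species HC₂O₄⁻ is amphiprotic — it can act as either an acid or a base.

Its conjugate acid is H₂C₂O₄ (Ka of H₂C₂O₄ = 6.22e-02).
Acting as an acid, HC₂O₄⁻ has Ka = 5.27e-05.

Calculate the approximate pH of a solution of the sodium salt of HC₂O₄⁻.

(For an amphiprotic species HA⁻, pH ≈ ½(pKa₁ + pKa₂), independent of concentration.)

pKa₁ = -log(6.22e-02) = 1.21; pKa₂ = -log(5.27e-05) = 4.28. For an amphiprotic species, pH ≈ ½(pKa₁ + pKa₂) = ½(1.21 + 4.28) = 2.74.

pH = 2.74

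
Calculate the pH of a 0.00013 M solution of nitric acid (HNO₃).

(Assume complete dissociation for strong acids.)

[H⁺] = 0.00013 M for strong acid. pH = -log[H⁺] = -log(0.00013)

pH = 3.89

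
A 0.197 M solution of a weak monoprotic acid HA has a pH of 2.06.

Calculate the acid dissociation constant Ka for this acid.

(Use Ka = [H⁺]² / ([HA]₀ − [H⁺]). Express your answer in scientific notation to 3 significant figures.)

[H⁺] = 10^(−pH) = 10^(−2.06) = 8.710e-03 M. For HA ⇌ H⁺ + A⁻, Ka = [H⁺][A⁻]/[HA] = [H⁺]² / ([HA]₀ − [H⁺]) = (8.710e-03)² / (0.197 − 8.710e-03) = 4.03e-04.

K_a = 4.03e-04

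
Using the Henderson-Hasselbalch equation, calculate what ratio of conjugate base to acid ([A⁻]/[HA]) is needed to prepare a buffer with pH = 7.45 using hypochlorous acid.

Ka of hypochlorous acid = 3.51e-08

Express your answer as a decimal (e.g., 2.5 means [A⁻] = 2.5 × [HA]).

pKa = -log(3.51e-08) = 7.4547. pH = pKa + log([A⁻]/[HA]), so log([A⁻]/[HA]) = pH − pKa = 7.45 − 7.4547 = -0.0047. [A⁻]/[HA] = 10^(-0.0047) = 0.989

[A⁻]/[HA] = 0.989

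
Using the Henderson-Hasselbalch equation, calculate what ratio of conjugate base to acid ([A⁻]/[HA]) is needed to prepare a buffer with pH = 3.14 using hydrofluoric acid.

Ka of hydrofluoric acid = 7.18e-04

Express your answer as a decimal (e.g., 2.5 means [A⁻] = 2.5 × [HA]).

pKa = -log(7.18e-04) = 3.1439. pH = pKa + log([A⁻]/[HA]), so log([A⁻]/[HA]) = pH − pKa = 3.14 − 3.1439 = -0.0039. [A⁻]/[HA] = 10^(-0.0039) = 0.991

[A⁻]/[HA] = 0.991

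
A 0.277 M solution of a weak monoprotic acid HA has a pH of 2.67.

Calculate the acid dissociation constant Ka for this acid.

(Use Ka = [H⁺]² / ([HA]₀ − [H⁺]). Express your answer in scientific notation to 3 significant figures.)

[H⁺] = 10^(−pH) = 10^(−2.67) = 2.138e-03 M. For HA ⇌ H⁺ + A⁻, Ka = [H⁺][A⁻]/[HA] = [H⁺]² / ([HA]₀ − [H⁺]) = (2.138e-03)² / (0.277 − 2.138e-03) = 1.66e-05.

K_a = 1.66e-05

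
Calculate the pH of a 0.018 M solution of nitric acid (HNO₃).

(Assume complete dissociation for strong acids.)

[H⁺] = 0.018 M for strong acid. pH = -log[H⁺] = -log(0.018)

pH = 1.74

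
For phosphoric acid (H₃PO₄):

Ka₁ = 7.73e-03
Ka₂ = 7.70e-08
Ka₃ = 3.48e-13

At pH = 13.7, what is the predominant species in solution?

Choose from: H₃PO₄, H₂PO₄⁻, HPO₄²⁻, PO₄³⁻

pKa₁ = 2.11, pKa₂ = 7.11, pKa₃ = 12.46. For a polyprotic acid the predominant species crosses at each pKa: below pKa_n the protonated form dominates, above it the deprotonated form does. At pH = 13.7, the predominant species is PO₄³⁻.

PO₄³⁻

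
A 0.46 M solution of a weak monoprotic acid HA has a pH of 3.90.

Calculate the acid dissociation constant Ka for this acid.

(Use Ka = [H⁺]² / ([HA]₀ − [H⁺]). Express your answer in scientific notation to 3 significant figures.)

[H⁺] = 10^(−pH) = 10^(−3.90) = 1.259e-04 M. For HA ⇌ H⁺ + A⁻, Ka = [H⁺][A⁻]/[HA] = [H⁺]² / ([HA]₀ − [H⁺]) = (1.259e-04)² / (0.46 − 1.259e-04) = 3.45e-08.

K_a = 3.45e-08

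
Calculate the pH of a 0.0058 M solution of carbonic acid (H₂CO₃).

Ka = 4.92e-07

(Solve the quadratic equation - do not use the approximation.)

x² + Ka×x - Ka×C = 0. Using quadratic formula: [H⁺] = 5.3174e-05

pH = 4.27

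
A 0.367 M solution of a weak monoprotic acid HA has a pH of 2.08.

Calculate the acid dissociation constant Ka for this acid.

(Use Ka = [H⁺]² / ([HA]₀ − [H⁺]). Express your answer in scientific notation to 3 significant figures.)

[H⁺] = 10^(−pH) = 10^(−2.08) = 8.318e-03 M. For HA ⇌ H⁺ + A⁻, Ka = [H⁺][A⁻]/[HA] = [H⁺]² / ([HA]₀ − [H⁺]) = (8.318e-03)² / (0.367 − 8.318e-03) = 1.93e-04.

K_a = 1.93e-04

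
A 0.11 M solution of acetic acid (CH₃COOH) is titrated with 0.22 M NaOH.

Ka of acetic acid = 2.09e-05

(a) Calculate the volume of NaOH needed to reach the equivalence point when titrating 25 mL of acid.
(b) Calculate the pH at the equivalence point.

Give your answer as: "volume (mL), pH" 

moles acid = 0.11 × 25/1000 = 0.00275 mol; V_base = moles/0.22 × 1000 = 12.5 mL. At equivalence only the conjugate base is present: [A⁻] = 0.00275/0.037 = 7.3333e-02 M. Kb = Kw/Ka = 4.78e-10; [OH⁻] = √(Kb × [A⁻]) = 5.9235e-06; pOH = 5.23; pH = 14 - pOH = 8.77.

V = 12.5 mL, pH = 8.77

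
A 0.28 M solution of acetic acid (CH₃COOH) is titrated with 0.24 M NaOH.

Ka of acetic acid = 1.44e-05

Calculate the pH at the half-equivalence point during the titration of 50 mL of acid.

At half-equivalence [HA] = [A⁻], so Henderson-Hasselbalch gives pH = pKa = -log(1.44e-05) = 4.84.

pH = pKa = 4.84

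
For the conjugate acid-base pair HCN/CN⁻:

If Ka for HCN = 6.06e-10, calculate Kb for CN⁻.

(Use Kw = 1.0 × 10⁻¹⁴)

For a conjugate pair Ka × Kb = Kw, so Kb = Kw/Ka = 1.0 × 10⁻¹⁴ / 6.06e-10 = 1.65e-05.

K_b = 1.65e-05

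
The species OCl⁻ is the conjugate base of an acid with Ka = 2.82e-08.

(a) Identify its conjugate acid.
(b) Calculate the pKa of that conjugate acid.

(a) The conjugate acid is formed by adding one H⁺ to OCl⁻, giving HOCl. (b) pKa = -log(Ka) = -log(2.82e-08) = 7.55.

Conjugate acid: HOCl; pK_a = 7.55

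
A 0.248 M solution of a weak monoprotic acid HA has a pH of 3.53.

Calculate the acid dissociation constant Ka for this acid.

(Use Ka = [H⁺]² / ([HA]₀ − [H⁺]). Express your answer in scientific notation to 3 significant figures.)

[H⁺] = 10^(−pH) = 10^(−3.53) = 2.951e-04 M. For HA ⇌ H⁺ + A⁻, Ka = [H⁺][A⁻]/[HA] = [H⁺]² / ([HA]₀ − [H⁺]) = (2.951e-04)² / (0.248 − 2.951e-04) = 3.52e-07.

K_a = 3.52e-07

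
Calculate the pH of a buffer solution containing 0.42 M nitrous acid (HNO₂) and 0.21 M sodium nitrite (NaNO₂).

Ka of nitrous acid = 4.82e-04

pKa = -log(4.82e-04) = 3.32. pH = pKa + log([A⁻]/[HA]) = 3.32 + log(0.21/0.42)

pH = 3.02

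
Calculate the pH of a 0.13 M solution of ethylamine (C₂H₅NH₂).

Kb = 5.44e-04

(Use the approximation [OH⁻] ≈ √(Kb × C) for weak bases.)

[OH⁻] = √(Kb × C) = √(5.44e-04 × 0.13) = 8.4095e-03. pOH = 2.08, pH = 14 - pOH

pH = 11.92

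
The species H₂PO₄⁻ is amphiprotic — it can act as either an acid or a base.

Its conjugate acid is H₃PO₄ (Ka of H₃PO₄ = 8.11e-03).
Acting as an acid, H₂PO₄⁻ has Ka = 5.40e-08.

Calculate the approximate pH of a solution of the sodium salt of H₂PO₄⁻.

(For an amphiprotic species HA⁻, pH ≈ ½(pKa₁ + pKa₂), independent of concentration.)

pKa₁ = -log(8.11e-03) = 2.09; pKa₂ = -log(5.40e-08) = 7.27. For an amphiprotic species, pH ≈ ½(pKa₁ + pKa₂) = ½(2.09 + 7.27) = 4.68.

pH = 4.68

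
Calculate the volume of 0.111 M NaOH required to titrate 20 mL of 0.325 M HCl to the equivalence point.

At equivalence: moles acid = moles base. moles HCl = 0.325 × 20/1000 = 0.0065 mol. V_base = moles / 0.111 × 1000 = 58.6 mL.

V_{base} = 58.6 mL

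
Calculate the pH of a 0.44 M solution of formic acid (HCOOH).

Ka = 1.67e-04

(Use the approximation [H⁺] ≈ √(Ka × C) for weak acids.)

[H⁺] = √(Ka × C) = √(1.67e-04 × 0.44) = 8.5720e-03. pH = -log(8.5720e-03)

pH = 2.07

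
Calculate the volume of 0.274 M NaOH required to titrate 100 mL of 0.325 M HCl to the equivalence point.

At equivalence: moles acid = moles base. moles HCl = 0.325 × 100/1000 = 0.0325 mol. V_base = moles / 0.274 × 1000 = 118.6 mL.

V_{base} = 118.6 mL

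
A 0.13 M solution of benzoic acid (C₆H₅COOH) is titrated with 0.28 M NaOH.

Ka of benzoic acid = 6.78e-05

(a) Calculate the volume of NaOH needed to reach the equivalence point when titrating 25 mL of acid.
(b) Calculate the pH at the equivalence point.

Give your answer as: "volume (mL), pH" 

moles acid = 0.13 × 25/1000 = 0.00325 mol; V_base = moles/0.28 × 1000 = 11.6 mL. At equivalence only the conjugate base is present: [A⁻] = 0.00325/0.037 = 8.8780e-02 M. Kb = Kw/Ka = 1.47e-10; [OH⁻] = √(Kb × [A⁻]) = 3.6186e-06; pOH = 5.44; pH = 14 - pOH = 8.56.

V = 11.6 mL, pH = 8.56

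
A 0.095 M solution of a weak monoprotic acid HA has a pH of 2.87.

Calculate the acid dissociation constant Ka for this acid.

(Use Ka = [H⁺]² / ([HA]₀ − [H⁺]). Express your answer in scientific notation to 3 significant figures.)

[H⁺] = 10^(−pH) = 10^(−2.87) = 1.349e-03 M. For HA ⇌ H⁺ + A⁻, Ka = [H⁺][A⁻]/[HA] = [H⁺]² / ([HA]₀ − [H⁺]) = (1.349e-03)² / (0.095 − 1.349e-03) = 1.94e-05.

K_a = 1.94e-05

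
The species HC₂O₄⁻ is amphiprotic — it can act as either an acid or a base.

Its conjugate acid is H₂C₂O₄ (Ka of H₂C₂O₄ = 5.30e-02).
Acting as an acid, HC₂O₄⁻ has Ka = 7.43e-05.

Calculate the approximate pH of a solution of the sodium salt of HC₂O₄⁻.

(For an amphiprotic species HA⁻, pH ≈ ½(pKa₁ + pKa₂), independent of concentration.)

pKa₁ = -log(5.30e-02) = 1.28; pKa₂ = -log(7.43e-05) = 4.13. For an amphiprotic species, pH ≈ ½(pKa₁ + pKa₂) = ½(1.28 + 4.13) = 2.70.

pH = 2.70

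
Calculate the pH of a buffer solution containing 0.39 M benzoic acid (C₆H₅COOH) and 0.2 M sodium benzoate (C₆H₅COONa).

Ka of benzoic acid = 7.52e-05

pKa = -log(7.52e-05) = 4.12. pH = pKa + log([A⁻]/[HA]) = 4.12 + log(0.2/0.39)

pH = 3.83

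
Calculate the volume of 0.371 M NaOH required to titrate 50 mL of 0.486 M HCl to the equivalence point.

At equivalence: moles acid = moles base. moles HCl = 0.486 × 50/1000 = 0.0243 mol. V_base = moles / 0.371 × 1000 = 65.5 mL.

V_{base} = 65.5 mL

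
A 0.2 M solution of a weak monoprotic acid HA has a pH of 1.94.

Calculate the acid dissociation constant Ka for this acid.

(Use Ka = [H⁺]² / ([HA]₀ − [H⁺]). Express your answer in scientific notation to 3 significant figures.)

[H⁺] = 10^(−pH) = 10^(−1.94) = 1.148e-02 M. For HA ⇌ H⁺ + A⁻, Ka = [H⁺][A⁻]/[HA] = [H⁺]² / ([HA]₀ − [H⁺]) = (1.148e-02)² / (0.2 − 1.148e-02) = 6.99e-04.

K_a = 6.99e-04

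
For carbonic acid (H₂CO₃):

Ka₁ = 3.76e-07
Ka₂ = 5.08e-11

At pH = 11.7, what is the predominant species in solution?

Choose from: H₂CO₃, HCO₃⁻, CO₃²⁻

pKa₁ = 6.42, pKa₂ = 10.29. For a polyprotic acid the predominant species crosses at each pKa: below pKa_n the protonated form dominates, above it the deprotonated form does. At pH = 11.7, the predominant species is CO₃²⁻.

CO₃²⁻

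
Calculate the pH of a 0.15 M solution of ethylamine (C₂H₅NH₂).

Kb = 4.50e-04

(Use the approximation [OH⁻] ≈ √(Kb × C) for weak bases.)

[OH⁻] = √(Kb × C) = √(4.50e-04 × 0.15) = 8.2158e-03. pOH = 2.09, pH = 14 - pOH

pH = 11.91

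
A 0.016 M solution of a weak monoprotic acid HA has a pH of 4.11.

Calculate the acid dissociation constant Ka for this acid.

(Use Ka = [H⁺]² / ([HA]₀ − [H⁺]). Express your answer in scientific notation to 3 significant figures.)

[H⁺] = 10^(−pH) = 10^(−4.11) = 7.762e-05 M. For HA ⇌ H⁺ + A⁻, Ka = [H⁺][A⁻]/[HA] = [H⁺]² / ([HA]₀ − [H⁺]) = (7.762e-05)² / (0.016 − 7.762e-05) = 3.78e-07.

K_a = 3.78e-07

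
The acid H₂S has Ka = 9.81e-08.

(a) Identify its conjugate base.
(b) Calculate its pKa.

(a) The conjugate base is formed by removing one H⁺ from H₂S, giving HS⁻. (b) pKa = -log(Ka) = -log(9.81e-08) = 7.01.

Conjugate base: HS⁻; pK_a = 7.01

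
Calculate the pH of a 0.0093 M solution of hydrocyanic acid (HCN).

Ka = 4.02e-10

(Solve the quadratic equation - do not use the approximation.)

x² + Ka×x - Ka×C = 0. Using quadratic formula: [H⁺] = 1.9333e-06

pH = 5.71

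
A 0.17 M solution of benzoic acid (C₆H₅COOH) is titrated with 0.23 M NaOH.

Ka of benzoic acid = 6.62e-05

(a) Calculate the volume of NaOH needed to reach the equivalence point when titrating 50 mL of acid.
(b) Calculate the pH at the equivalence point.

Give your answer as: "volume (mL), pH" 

moles acid = 0.17 × 50/1000 = 0.0085 mol; V_base = moles/0.23 × 1000 = 37.0 mL. At equivalence only the conjugate base is present: [A⁻] = 0.0085/0.087 = 9.7750e-02 M. Kb = Kw/Ka = 1.51e-10; [OH⁻] = √(Kb × [A⁻]) = 3.8426e-06; pOH = 5.42; pH = 14 - pOH = 8.58.

V = 37.0 mL, pH = 8.58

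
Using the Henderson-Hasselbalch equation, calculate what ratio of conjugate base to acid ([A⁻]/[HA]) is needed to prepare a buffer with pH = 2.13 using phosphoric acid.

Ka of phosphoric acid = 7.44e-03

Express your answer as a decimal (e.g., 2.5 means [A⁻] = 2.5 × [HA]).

pKa = -log(7.44e-03) = 2.1284. pH = pKa + log([A⁻]/[HA]), so log([A⁻]/[HA]) = pH − pKa = 2.13 − 2.1284 = 0.0016. [A⁻]/[HA] = 10^(0.0016) = 1.00

[A⁻]/[HA] = 1.00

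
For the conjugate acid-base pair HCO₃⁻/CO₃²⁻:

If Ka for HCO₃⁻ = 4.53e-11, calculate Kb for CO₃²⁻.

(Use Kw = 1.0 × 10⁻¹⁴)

For a conjugate pair Ka × Kb = Kw, so Kb = Kw/Ka = 1.0 × 10⁻¹⁴ / 4.53e-11 = 2.21e-04.

K_b = 2.21e-04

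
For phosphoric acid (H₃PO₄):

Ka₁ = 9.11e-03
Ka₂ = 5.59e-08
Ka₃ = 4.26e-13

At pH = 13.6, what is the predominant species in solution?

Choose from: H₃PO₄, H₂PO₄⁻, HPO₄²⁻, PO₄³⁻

pKa₁ = 2.04, pKa₂ = 7.25, pKa₃ = 12.37. For a polyprotic acid the predominant species crosses at each pKa: below pKa_n the protonated form dominates, above it the deprotonated form does. At pH = 13.6, the predominant species is PO₄³⁻.

PO₄³⁻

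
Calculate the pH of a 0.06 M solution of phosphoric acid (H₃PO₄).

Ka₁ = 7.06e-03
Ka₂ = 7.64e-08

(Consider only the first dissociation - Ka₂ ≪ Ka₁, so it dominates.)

First dissociation dominates. From Ka₁ = [H⁺][HA⁻]/[H₂A], x² + Ka₁·x − Ka₁·C = 0 with C = 0.06 M and Ka₁ = 7.06e-03. Solving: [H⁺] = (−Ka₁ + √(Ka₁² + 4·Ka₁·C)) / 2 = 1.7352e-02 M. pH = -log(1.7352e-02) = 1.76.

pH = 1.76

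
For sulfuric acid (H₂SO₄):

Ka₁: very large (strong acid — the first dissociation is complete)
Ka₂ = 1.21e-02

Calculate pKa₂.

pKa₂ = -log(Ka₂) = -log(1.21e-02) = 1.92.

pK_{a2} = 1.92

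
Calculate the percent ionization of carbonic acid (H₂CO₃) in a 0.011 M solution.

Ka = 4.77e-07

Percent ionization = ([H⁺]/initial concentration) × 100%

Using Ka equilibrium: x² + Ka×x - Ka×C = 0. Solving: [H⁺] = 7.2198e-05. Percent = (7.2198e-05/0.011) × 100

Percent ionization = 0.656%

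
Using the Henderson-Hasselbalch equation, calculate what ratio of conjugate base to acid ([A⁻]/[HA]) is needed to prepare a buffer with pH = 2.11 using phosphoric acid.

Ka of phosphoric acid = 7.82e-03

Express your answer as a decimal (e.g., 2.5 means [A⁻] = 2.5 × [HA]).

pKa = -log(7.82e-03) = 2.1068. pH = pKa + log([A⁻]/[HA]), so log([A⁻]/[HA]) = pH − pKa = 2.11 − 2.1068 = 0.0032. [A⁻]/[HA] = 10^(0.0032) = 1.01

[A⁻]/[HA] = 1.01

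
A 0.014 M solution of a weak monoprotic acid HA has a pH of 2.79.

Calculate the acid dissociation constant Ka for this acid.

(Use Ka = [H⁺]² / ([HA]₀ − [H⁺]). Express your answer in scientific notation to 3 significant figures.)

[H⁺] = 10^(−pH) = 10^(−2.79) = 1.622e-03 M. For HA ⇌ H⁺ + A⁻, Ka = [H⁺][A⁻]/[HA] = [H⁺]² / ([HA]₀ − [H⁺]) = (1.622e-03)² / (0.014 − 1.622e-03) = 2.12e-04.

K_a = 2.12e-04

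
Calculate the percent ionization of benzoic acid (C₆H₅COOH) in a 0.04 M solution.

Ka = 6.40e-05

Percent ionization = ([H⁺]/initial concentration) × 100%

Using Ka equilibrium: x² + Ka×x - Ka×C = 0. Solving: [H⁺] = 1.5683e-03. Percent = (1.5683e-03/0.04) × 100

Percent ionization = 3.92%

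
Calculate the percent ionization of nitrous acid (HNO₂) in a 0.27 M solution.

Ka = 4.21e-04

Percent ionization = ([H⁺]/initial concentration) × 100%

Using Ka equilibrium: x² + Ka×x - Ka×C = 0. Solving: [H⁺] = 1.0453e-02. Percent = (1.0453e-02/0.27) × 100

Percent ionization = 3.87%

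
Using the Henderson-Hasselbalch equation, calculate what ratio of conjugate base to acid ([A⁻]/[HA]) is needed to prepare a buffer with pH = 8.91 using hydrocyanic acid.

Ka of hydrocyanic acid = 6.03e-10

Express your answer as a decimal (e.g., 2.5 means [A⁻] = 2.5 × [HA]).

pKa = -log(6.03e-10) = 9.2197. pH = pKa + log([A⁻]/[HA]), so log([A⁻]/[HA]) = pH − pKa = 8.91 − 9.2197 = -0.3097. [A⁻]/[HA] = 10^(-0.3097) = 0.490

[A⁻]/[HA] = 0.490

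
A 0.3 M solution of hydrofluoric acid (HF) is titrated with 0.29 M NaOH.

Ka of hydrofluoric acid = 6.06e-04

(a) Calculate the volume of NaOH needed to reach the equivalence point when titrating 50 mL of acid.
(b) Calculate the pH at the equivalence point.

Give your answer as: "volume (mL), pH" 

moles acid = 0.3 × 50/1000 = 0.015 mol; V_base = moles/0.29 × 1000 = 51.7 mL. At equivalence only the conjugate base is present: [A⁻] = 0.015/0.102 = 1.4746e-01 M. Kb = Kw/Ka = 1.65e-11; [OH⁻] = √(Kb × [A⁻]) = 1.5599e-06; pOH = 5.81; pH = 14 - pOH = 8.19.

V = 51.7 mL, pH = 8.19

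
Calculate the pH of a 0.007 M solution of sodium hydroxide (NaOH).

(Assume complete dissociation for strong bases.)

[OH⁻] = 0.007 M for strong base. pOH = -log[OH⁻] = 2.15, pH = 14 - pOH

pH = 11.85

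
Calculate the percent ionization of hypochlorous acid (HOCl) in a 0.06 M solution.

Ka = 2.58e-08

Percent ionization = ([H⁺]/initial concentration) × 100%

Using Ka equilibrium: x² + Ka×x - Ka×C = 0. Solving: [H⁺] = 3.9332e-05. Percent = (3.9332e-05/0.06) × 100

Percent ionization = 0.0656%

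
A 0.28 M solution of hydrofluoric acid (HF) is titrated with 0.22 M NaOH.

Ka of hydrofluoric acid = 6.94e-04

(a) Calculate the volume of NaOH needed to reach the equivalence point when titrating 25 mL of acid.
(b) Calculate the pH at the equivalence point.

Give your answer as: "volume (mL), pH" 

moles acid = 0.28 × 25/1000 = 0.007 mol; V_base = moles/0.22 × 1000 = 31.8 mL. At equivalence only the conjugate base is present: [A⁻] = 0.007/0.057 = 1.2320e-01 M. Kb = Kw/Ka = 1.44e-11; [OH⁻] = √(Kb × [A⁻]) = 1.3324e-06; pOH = 5.88; pH = 14 - pOH = 8.12.

V = 31.8 mL, pH = 8.12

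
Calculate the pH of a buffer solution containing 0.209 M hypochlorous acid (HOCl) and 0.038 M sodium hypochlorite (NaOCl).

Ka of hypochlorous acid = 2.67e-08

pKa = -log(2.67e-08) = 7.57. pH = pKa + log([A⁻]/[HA]) = 7.57 + log(0.038/0.209)

pH = 6.83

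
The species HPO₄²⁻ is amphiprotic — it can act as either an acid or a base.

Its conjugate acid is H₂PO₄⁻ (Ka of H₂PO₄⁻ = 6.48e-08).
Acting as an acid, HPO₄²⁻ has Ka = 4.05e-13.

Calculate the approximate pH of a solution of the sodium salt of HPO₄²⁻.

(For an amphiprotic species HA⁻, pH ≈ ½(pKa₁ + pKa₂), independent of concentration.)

pKa₁ = -log(6.48e-08) = 7.19; pKa₂ = -log(4.05e-13) = 12.39. For an amphiprotic species, pH ≈ ½(pKa₁ + pKa₂) = ½(7.19 + 12.39) = 9.79.

pH = 9.79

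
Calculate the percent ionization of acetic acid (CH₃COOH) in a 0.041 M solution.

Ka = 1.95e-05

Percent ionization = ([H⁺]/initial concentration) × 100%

Using Ka equilibrium: x² + Ka×x - Ka×C = 0. Solving: [H⁺] = 8.8445e-04. Percent = (8.8445e-04/0.041) × 100

Percent ionization = 2.16%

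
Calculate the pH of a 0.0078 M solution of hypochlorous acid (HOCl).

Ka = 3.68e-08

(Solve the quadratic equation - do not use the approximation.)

x² + Ka×x - Ka×C = 0. Using quadratic formula: [H⁺] = 1.6924e-05

pH = 4.77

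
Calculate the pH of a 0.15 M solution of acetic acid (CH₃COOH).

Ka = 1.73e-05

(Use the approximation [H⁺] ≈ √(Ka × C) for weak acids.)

[H⁺] = √(Ka × C) = √(1.73e-05 × 0.15) = 1.6109e-03. pH = -log(1.6109e-03)

pH = 2.79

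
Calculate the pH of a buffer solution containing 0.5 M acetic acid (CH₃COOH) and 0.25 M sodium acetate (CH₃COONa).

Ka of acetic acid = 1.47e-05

pKa = -log(1.47e-05) = 4.83. pH = pKa + log([A⁻]/[HA]) = 4.83 + log(0.25/0.5)

pH = 4.53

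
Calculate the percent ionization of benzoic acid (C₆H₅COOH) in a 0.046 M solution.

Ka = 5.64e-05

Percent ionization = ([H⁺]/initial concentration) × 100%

Using Ka equilibrium: x² + Ka×x - Ka×C = 0. Solving: [H⁺] = 1.5828e-03. Percent = (1.5828e-03/0.046) × 100

Percent ionization = 3.44%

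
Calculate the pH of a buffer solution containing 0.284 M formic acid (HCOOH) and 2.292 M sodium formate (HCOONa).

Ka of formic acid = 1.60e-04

pKa = -log(1.60e-04) = 3.80. pH = pKa + log([A⁻]/[HA]) = 3.80 + log(2.292/0.284)

pH = 4.70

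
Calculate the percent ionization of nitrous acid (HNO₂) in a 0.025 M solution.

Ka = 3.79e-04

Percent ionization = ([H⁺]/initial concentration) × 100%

Using Ka equilibrium: x² + Ka×x - Ka×C = 0. Solving: [H⁺] = 2.8945e-03. Percent = (2.8945e-03/0.025) × 100

Percent ionization = 11.6%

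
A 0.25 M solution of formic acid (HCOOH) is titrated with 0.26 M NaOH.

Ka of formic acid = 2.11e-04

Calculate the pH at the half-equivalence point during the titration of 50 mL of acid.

At half-equivalence [HA] = [A⁻], so Henderson-Hasselbalch gives pH = pKa = -log(2.11e-04) = 3.68.

pH = pKa = 3.68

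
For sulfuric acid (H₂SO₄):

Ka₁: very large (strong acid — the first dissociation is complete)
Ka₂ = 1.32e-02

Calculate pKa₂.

pKa₂ = -log(Ka₂) = -log(1.32e-02) = 1.88.

pK_{a2} = 1.88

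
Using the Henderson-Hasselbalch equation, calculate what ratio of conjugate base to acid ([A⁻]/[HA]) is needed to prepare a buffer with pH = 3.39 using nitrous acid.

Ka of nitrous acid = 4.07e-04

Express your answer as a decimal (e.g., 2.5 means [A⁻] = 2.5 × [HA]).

pKa = -log(4.07e-04) = 3.3904. pH = pKa + log([A⁻]/[HA]), so log([A⁻]/[HA]) = pH − pKa = 3.39 − 3.3904 = -0.0004. [A⁻]/[HA] = 10^(-0.0004) = 0.999

[A⁻]/[HA] = 0.999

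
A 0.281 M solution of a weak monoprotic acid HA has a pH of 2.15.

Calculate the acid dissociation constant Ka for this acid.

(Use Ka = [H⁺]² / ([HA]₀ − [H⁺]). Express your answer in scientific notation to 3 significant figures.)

[H⁺] = 10^(−pH) = 10^(−2.15) = 7.079e-03 M. For HA ⇌ H⁺ + A⁻, Ka = [H⁺][A⁻]/[HA] = [H⁺]² / ([HA]₀ − [H⁺]) = (7.079e-03)² / (0.281 − 7.079e-03) = 1.83e-04.

K_a = 1.83e-04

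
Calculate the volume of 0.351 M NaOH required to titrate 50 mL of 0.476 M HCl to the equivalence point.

At equivalence: moles acid = moles base. moles HCl = 0.476 × 50/1000 = 0.0238 mol. V_base = moles / 0.351 × 1000 = 67.8 mL.

V_{base} = 67.8 mL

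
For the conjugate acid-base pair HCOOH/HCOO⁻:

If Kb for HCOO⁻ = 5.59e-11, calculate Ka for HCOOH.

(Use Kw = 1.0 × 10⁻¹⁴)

For a conjugate pair Ka × Kb = Kw, so Ka = Kw/Kb = 1.0 × 10⁻¹⁴ / 5.59e-11 = 1.79e-04.

K_a = 1.79e-04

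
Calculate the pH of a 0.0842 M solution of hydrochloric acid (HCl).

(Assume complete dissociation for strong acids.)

[H⁺] = 0.0842 M for strong acid. pH = -log[H⁺] = -log(0.0842)

pH = 1.07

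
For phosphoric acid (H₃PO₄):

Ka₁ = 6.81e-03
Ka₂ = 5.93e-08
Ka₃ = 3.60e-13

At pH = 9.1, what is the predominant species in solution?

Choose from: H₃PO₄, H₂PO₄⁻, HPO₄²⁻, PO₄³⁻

pKa₁ = 2.17, pKa₂ = 7.23, pKa₃ = 12.44. For a polyprotic acid the predominant species crosses at each pKa: below pKa_n the protonated form dominates, above it the deprotonated form does. At pH = 9.1, the predominant species is HPO₄²⁻.

HPO₄²⁻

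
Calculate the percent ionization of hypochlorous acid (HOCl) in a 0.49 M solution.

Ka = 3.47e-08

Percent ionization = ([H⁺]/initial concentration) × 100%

Using Ka equilibrium: x² + Ka×x - Ka×C = 0. Solving: [H⁺] = 1.3038e-04. Percent = (1.3038e-04/0.49) × 100

Percent ionization = 0.0266%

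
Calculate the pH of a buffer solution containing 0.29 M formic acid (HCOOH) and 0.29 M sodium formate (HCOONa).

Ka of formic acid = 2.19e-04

pKa = -log(2.19e-04) = 3.66. pH = pKa + log([A⁻]/[HA]) = 3.66 + log(0.29/0.29)

pH = 3.66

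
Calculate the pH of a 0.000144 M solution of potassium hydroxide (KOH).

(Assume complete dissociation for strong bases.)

[OH⁻] = 0.000144 M for strong base. pOH = -log[OH⁻] = 3.84, pH = 14 - pOH

pH = 10.16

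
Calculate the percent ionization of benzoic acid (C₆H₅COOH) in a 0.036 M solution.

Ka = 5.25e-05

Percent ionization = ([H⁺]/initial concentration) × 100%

Using Ka equilibrium: x² + Ka×x - Ka×C = 0. Solving: [H⁺] = 1.3488e-03. Percent = (1.3488e-03/0.036) × 100

Percent ionization = 3.75%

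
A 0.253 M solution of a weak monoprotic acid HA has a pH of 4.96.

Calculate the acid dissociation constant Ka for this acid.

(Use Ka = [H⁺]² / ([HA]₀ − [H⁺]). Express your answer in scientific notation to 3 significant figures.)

[H⁺] = 10^(−pH) = 10^(−4.96) = 1.096e-05 M. For HA ⇌ H⁺ + A⁻, Ka = [H⁺][A⁻]/[HA] = [H⁺]² / ([HA]₀ − [H⁺]) = (1.096e-05)² / (0.253 − 1.096e-05) = 4.75e-10.

K_a = 4.75e-10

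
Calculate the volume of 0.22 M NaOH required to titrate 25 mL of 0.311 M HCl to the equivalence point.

At equivalence: moles acid = moles base. moles HCl = 0.311 × 25/1000 = 0.007775 mol. V_base = moles / 0.22 × 1000 = 35.3 mL.

V_{base} = 35.3 mL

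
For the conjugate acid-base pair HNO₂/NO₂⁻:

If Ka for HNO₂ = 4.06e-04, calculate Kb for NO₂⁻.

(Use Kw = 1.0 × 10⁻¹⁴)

For a conjugate pair Ka × Kb = Kw, so Kb = Kw/Ka = 1.0 × 10⁻¹⁴ / 4.06e-04 = 2.46e-11.

K_b = 2.46e-11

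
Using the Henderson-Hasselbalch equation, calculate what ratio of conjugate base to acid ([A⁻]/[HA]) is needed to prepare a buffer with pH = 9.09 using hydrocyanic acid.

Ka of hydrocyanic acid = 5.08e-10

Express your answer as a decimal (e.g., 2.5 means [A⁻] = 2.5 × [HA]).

pKa = -log(5.08e-10) = 9.2941. pH = pKa + log([A⁻]/[HA]), so log([A⁻]/[HA]) = pH − pKa = 9.09 − 9.2941 = -0.2041. [A⁻]/[HA] = 10^(-0.2041) = 0.625

[A⁻]/[HA] = 0.625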